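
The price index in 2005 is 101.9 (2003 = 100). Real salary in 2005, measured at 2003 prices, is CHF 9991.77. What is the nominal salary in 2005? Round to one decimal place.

Nominal = Real × (Index/100) = 9991.77 × (101.9/100)
        = 9991.77 × 1.019 = 10181.6136

10181.6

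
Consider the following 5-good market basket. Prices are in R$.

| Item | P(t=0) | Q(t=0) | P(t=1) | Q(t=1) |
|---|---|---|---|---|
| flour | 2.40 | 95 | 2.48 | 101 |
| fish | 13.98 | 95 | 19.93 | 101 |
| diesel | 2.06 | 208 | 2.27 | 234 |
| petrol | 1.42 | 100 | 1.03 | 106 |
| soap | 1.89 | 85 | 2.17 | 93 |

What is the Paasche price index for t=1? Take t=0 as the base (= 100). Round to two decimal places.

Paasche price index uses current-period quantities as weights.
ΣP(t=1)·Q(t=1) = 2.48×101 + 19.93×101 + 2.27×234 + 1.03×106 + 2.17×93 = 250.48 + 2012.93 + 531.18 + 109.18 + 201.81 = 3105.58
ΣP(t=0)·Q(t=1) = 2.40×101 + 13.98×101 + 2.06×234 + 1.42×106 + 1.89×93 = 242.4 + 1411.98 + 482.04 + 150.52 + 175.77 = 2462.71
Index = 3105.58 / 2462.71 × 100 = 126.1042

126.10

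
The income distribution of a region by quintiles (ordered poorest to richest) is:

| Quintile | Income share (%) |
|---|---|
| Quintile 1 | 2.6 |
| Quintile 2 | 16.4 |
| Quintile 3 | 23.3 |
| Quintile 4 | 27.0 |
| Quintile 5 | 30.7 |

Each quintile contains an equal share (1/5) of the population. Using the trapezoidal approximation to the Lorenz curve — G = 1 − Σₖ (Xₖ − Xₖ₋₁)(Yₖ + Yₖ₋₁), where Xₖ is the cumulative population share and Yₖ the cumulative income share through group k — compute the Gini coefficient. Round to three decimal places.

0.267

Cumulative income shares Yₖ: 0.0260, 0.1900, 0.4230, 0.6930, 1.0000
Σ (Xₖ−Xₖ₋₁)(Yₖ+Yₖ₋₁) = (1/5)(0.0260+0.0000) + (1/5)(0.1900+0.0260) + (1/5)(0.4230+0.1900) + (1/5)(0.6930+0.4230) + (1/5)(1.0000+0.6930)
  = 0.0052 + 0.0432 + 0.1226 + 0.2232 + 0.3386 = 0.7328
G = 1 − 0.7328 = 0.2672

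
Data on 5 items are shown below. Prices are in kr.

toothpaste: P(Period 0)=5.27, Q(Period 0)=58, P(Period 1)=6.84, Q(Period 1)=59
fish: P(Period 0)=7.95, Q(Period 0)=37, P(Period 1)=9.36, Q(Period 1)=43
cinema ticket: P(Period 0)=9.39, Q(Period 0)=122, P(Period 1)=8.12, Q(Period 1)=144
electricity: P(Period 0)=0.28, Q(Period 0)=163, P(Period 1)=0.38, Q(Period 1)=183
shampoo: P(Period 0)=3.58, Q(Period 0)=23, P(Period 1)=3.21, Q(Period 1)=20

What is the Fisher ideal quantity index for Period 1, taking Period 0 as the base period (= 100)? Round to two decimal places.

113.20

Laspeyres component (base-period weights):
ΣP(Period 0)Q(Period 1) = 5.27×59 + 7.95×43 + 9.39×144 + 0.28×183 + 3.58×20 = 310.93 + 341.85 + 1352.16 + 51.24 + 71.6 = 2127.78
ΣP(Period 0)Q(Period 0) = 5.27×58 + 7.95×37 + 9.39×122 + 0.28×163 + 3.58×23 = 305.66 + 294.15 + 1145.58 + 45.64 + 82.34 = 1873.37
L = 2127.78 / 1873.37 × 100 = 113.5803
Paasche component (current-period weights):
ΣP(Period 1)Q(Period 1) = 6.84×59 + 9.36×43 + 8.12×144 + 0.38×183 + 3.21×20 = 403.56 + 402.48 + 1169.28 + 69.54 + 64.2 = 2109.06
ΣP(Period 1)Q(Period 0) = 6.84×58 + 9.36×37 + 8.12×122 + 0.38×163 + 3.21×23 = 396.72 + 346.32 + 990.64 + 61.94 + 73.83 = 1869.45
P = 2109.06 / 1869.45 × 100 = 112.8171
Fisher = √(L × P) = √(113.5803 × 112.8171) = 113.1981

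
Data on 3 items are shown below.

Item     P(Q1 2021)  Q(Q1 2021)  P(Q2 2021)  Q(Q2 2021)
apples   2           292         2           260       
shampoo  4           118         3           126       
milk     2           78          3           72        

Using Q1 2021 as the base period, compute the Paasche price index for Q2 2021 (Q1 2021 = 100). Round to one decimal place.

Paasche price index uses current-period quantities as weights.
ΣP(Q2 2021)·Q(Q2 2021) = 2×260 + 3×126 + 3×72 = 520 + 378 + 216 = 1114
ΣP(Q1 2021)·Q(Q2 2021) = 2×260 + 4×126 + 2×72 = 520 + 504 + 144 = 1168
Index = 1114 / 1168 × 100 = 95.3767

95.4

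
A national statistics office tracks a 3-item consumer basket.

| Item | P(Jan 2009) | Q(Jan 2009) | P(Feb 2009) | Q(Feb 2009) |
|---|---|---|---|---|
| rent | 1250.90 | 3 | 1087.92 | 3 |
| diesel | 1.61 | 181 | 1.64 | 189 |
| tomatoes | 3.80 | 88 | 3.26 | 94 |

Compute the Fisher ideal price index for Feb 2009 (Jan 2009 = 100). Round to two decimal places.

87.89

Laspeyres component (base-period weights):
ΣP(Feb 2009)Q(Jan 2009) = 1087.92×3 + 1.64×181 + 3.26×88 = 3263.76 + 296.84 + 286.88 = 3847.48
ΣP(Jan 2009)Q(Jan 2009) = 1250.90×3 + 1.61×181 + 3.80×88 = 3752.7 + 291.41 + 334.4 = 4378.51
L = 3847.48 / 4378.51 × 100 = 87.8719
Paasche component (current-period weights):
ΣP(Feb 2009)Q(Feb 2009) = 1087.92×3 + 1.64×189 + 3.26×94 = 3263.76 + 309.96 + 306.44 = 3880.16
ΣP(Jan 2009)Q(Feb 2009) = 1250.90×3 + 1.61×189 + 3.80×94 = 3752.7 + 304.29 + 357.2 = 4414.19
P = 3880.16 / 4414.19 × 100 = 87.9020
Fisher = √(L × P) = √(87.8719 × 87.9020) = 87.8869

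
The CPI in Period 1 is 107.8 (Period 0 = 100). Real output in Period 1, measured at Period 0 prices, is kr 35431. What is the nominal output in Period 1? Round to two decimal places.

Nominal = Real × (Index/100) = 35431 × (107.8/100)
        = 35431 × 1.078 = 38194.6180

38194.62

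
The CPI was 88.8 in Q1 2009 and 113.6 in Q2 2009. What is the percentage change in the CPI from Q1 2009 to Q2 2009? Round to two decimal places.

27.93%

Change = (113.6 − 88.8) / 88.8 × 100
       = 24.8 / 88.8 × 100 = 27.9279%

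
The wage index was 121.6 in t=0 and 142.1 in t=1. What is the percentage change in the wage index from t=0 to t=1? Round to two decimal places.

16.86%

Change = (142.1 − 121.6) / 121.6 × 100
       = 20.5 / 121.6 × 100 = 16.8586%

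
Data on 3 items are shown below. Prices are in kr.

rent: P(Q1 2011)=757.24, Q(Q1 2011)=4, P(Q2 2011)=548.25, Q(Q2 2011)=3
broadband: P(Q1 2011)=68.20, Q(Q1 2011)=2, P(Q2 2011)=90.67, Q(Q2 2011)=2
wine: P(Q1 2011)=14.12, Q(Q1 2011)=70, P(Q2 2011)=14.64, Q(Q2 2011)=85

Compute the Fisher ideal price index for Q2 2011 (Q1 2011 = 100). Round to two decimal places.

Laspeyres component (base-period weights):
ΣP(Q2 2011)Q(Q1 2011) = 548.25×4 + 90.67×2 + 14.64×70 = 2193 + 181.34 + 1024.8 = 3399.14
ΣP(Q1 2011)Q(Q1 2011) = 757.24×4 + 68.20×2 + 14.12×70 = 3028.96 + 136.4 + 988.4 = 4153.76
L = 3399.14 / 4153.76 × 100 = 81.8328
Paasche component (current-period weights):
ΣP(Q2 2011)Q(Q2 2011) = 548.25×3 + 90.67×2 + 14.64×85 = 1644.75 + 181.34 + 1244.4 = 3070.49
ΣP(Q1 2011)Q(Q2 2011) = 757.24×3 + 68.20×2 + 14.12×85 = 2271.72 + 136.4 + 1200.2 = 3608.32
P = 3070.49 / 3608.32 × 100 = 85.0947
Fisher = √(L × P) = √(81.8328 × 85.0947) = 83.4478

83.45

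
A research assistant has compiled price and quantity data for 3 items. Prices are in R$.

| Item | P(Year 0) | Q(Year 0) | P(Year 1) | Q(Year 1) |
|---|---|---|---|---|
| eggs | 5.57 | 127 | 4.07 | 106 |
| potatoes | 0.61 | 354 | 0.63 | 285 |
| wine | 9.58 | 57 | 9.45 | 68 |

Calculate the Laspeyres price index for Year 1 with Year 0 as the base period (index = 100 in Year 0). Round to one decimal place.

87.0

Laspeyres price index uses base-period quantities as weights.
ΣP(Year 1)·Q(Year 0) = 4.07×127 + 0.63×354 + 9.45×57 = 516.89 + 223.02 + 538.65 = 1278.56
ΣP(Year 0)·Q(Year 0) = 5.57×127 + 0.61×354 + 9.58×57 = 707.39 + 215.94 + 546.06 = 1469.39
Index = 1278.56 / 1469.39 × 100 = 87.0130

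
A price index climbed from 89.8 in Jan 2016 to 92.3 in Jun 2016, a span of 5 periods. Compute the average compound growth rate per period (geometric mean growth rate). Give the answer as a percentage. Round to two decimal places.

Growth factor = (92.3/89.8)^(1/5) = (1.027840)^(1/5) = 1.005507
Growth rate = 1.005507 − 1 = 0.005507 = 0.5507%

0.55%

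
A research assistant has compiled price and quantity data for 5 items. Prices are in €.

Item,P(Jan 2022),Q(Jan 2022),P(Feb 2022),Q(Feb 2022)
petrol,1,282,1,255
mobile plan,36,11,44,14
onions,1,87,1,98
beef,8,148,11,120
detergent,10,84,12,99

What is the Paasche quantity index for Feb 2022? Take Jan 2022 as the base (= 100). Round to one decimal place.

99.7

Paasche quantity index uses current-period prices as weights.
ΣP(Feb 2022)·Q(Feb 2022) = 1×255 + 44×14 + 1×98 + 11×120 + 12×99 = 255 + 616 + 98 + 1320 + 1188 = 3477
ΣP(Feb 2022)·Q(Jan 2022) = 1×282 + 44×11 + 1×87 + 11×148 + 12×84 = 282 + 484 + 87 + 1628 + 1008 = 3489
Index = 3477 / 3489 × 100 = 99.6561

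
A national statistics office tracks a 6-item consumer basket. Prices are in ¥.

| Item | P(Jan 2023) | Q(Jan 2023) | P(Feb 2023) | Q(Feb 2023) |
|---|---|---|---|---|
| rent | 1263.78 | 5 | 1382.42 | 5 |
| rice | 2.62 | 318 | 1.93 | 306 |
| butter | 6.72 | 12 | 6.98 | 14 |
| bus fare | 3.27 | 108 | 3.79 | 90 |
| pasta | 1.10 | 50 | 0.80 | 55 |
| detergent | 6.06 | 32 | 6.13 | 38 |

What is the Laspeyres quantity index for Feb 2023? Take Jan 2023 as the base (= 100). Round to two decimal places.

99.55

Laspeyres quantity index uses base-period prices as weights.
ΣP(Jan 2023)·Q(Feb 2023) = 1263.78×5 + 2.62×306 + 6.72×14 + 3.27×90 + 1.10×55 + 6.06×38 = 6318.9 + 801.72 + 94.08 + 294.3 + 60.5 + 230.28 = 7799.78
ΣP(Jan 2023)·Q(Jan 2023) = 1263.78×5 + 2.62×318 + 6.72×12 + 3.27×108 + 1.10×50 + 6.06×32 = 6318.9 + 833.16 + 80.64 + 353.16 + 55 + 193.92 = 7834.78
Index = 7799.78 / 7834.78 × 100 = 99.5533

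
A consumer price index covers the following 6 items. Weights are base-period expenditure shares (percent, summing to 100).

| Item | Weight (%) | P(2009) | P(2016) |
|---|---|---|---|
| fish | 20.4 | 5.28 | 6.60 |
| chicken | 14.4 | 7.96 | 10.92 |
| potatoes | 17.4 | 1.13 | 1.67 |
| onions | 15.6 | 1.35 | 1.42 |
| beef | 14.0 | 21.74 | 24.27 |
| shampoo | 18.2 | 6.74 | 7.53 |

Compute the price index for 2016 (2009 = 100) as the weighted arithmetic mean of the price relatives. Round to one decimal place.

123.3

fish: 20.4 × (6.60/5.28) = 20.4 × 1.250000 = 25.5000
chicken: 14.4 × (10.92/7.96) = 14.4 × 1.371859 = 19.7548
potatoes: 17.4 × (1.67/1.13) = 17.4 × 1.477876 = 25.7150
onions: 15.6 × (1.42/1.35) = 15.6 × 1.051852 = 16.4089
beef: 14.0 × (24.27/21.74) = 14.0 × 1.116375 = 15.6293
shampoo: 18.2 × (7.53/6.74) = 18.2 × 1.117211 = 20.3332
Index = Σ wᵢ·(p₁ᵢ/p₀ᵢ) = 25.5000 + 19.7548 + 25.7150 + 16.4089 + 15.6293 + 20.3332 = 123.3412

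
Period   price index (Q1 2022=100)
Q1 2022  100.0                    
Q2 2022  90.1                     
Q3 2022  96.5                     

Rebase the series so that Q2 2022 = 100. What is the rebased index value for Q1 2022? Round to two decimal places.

Rebased(Q1 2022) = 100.0 / 90.1 × 100 = 110.9878

110.99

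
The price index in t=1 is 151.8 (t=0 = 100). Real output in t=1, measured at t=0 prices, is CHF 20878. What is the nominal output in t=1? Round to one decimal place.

31692.8

Nominal = Real × (Index/100) = 20878 × (151.8/100)
        = 20878 × 1.518 = 31692.8040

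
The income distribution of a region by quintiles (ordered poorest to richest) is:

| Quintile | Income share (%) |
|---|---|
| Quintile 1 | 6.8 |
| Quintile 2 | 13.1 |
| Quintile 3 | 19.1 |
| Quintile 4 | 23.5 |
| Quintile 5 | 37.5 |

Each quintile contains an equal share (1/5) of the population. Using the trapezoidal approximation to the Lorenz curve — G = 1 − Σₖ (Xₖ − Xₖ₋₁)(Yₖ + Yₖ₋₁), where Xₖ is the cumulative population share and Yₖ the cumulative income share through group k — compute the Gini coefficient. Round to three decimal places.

0.287

Cumulative income shares Yₖ: 0.0680, 0.1990, 0.3900, 0.6250, 1.0000
Σ (Xₖ−Xₖ₋₁)(Yₖ+Yₖ₋₁) = (1/5)(0.0680+0.0000) + (1/5)(0.1990+0.0680) + (1/5)(0.3900+0.1990) + (1/5)(0.6250+0.3900) + (1/5)(1.0000+0.6250)
  = 0.0136 + 0.0534 + 0.1178 + 0.2030 + 0.3250 = 0.7128
G = 1 − 0.7128 = 0.2872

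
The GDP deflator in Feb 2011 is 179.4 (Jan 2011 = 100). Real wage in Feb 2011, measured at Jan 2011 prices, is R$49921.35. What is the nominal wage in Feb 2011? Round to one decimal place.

89558.9

Nominal = Real × (Index/100) = 49921.35 × (179.4/100)
        = 49921.35 × 1.794 = 89558.9019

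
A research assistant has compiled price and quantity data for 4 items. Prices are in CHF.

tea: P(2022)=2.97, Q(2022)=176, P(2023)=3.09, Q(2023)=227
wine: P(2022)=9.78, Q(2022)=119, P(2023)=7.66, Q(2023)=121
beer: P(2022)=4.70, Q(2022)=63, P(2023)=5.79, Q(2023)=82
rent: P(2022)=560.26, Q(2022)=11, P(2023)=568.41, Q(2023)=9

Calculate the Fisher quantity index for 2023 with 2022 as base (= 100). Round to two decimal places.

89.43

Laspeyres component (base-period weights):
ΣP(2022)Q(2023) = 2.97×227 + 9.78×121 + 4.70×82 + 560.26×9 = 674.19 + 1183.38 + 385.4 + 5042.34 = 7285.31
ΣP(2022)Q(2022) = 2.97×176 + 9.78×119 + 4.70×63 + 560.26×11 = 522.72 + 1163.82 + 296.1 + 6162.86 = 8145.5
L = 7285.31 / 8145.5 × 100 = 89.4397
Paasche component (current-period weights):
ΣP(2023)Q(2023) = 3.09×227 + 7.66×121 + 5.79×82 + 568.41×9 = 701.43 + 926.86 + 474.78 + 5115.69 = 7218.76
ΣP(2023)Q(2022) = 3.09×176 + 7.66×119 + 5.79×63 + 568.41×11 = 543.84 + 911.54 + 364.77 + 6252.51 = 8072.66
P = 7218.76 / 8072.66 × 100 = 89.4223
Fisher = √(L × P) = √(89.4397 × 89.4223) = 89.4310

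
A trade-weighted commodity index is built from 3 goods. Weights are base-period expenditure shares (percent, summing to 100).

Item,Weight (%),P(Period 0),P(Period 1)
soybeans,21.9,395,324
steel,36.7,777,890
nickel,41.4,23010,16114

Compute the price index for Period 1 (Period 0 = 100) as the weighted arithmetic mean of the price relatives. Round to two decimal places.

88.99

soybeans: 21.9 × (324/395) = 21.9 × 0.820253 = 17.9635
steel: 36.7 × (890/777) = 36.7 × 1.145431 = 42.0373
nickel: 41.4 × (16114/23010) = 41.4 × 0.700304 = 28.9926
Index = Σ wᵢ·(p₁ᵢ/p₀ᵢ) = 17.9635 + 42.0373 + 28.9926 = 88.9935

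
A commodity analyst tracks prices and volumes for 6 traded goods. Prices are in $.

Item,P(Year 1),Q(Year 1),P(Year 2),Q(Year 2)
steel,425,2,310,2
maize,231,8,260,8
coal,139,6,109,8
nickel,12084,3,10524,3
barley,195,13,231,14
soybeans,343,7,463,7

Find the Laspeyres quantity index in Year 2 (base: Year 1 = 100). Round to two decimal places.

101.06

Laspeyres quantity index uses base-period prices as weights.
ΣP(Year 1)·Q(Year 2) = 425×2 + 231×8 + 139×8 + 12084×3 + 195×14 + 343×7 = 850 + 1848 + 1112 + 36252 + 2730 + 2401 = 45193
ΣP(Year 1)·Q(Year 1) = 425×2 + 231×8 + 139×6 + 12084×3 + 195×13 + 343×7 = 850 + 1848 + 834 + 36252 + 2535 + 2401 = 44720
Index = 45193 / 44720 × 100 = 101.0577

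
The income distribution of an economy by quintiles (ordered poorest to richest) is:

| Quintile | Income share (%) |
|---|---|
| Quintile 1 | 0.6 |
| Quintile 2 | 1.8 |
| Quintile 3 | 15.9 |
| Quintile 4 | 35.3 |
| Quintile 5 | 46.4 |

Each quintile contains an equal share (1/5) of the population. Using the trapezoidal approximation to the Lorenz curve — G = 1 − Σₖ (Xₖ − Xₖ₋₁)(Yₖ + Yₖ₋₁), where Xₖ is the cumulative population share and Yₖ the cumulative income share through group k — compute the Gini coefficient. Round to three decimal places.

Cumulative income shares Yₖ: 0.0060, 0.0240, 0.1830, 0.5360, 1.0000
Σ (Xₖ−Xₖ₋₁)(Yₖ+Yₖ₋₁) = (1/5)(0.0060+0.0000) + (1/5)(0.0240+0.0060) + (1/5)(0.1830+0.0240) + (1/5)(0.5360+0.1830) + (1/5)(1.0000+0.5360)
  = 0.0012 + 0.0060 + 0.0414 + 0.1438 + 0.3072 = 0.4996
G = 1 − 0.4996 = 0.5004

0.500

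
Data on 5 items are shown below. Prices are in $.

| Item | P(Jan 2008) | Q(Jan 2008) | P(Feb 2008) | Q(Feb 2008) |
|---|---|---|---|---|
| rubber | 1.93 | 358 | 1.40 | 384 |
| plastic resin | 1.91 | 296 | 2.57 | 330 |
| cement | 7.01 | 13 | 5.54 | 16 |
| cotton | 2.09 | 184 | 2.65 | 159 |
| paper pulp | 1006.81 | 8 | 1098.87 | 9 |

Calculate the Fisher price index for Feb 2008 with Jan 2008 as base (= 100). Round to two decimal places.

Laspeyres component (base-period weights):
ΣP(Feb 2008)Q(Jan 2008) = 1.40×358 + 2.57×296 + 5.54×13 + 2.65×184 + 1098.87×8 = 501.2 + 760.72 + 72.02 + 487.6 + 8790.96 = 10612.5
ΣP(Jan 2008)Q(Jan 2008) = 1.93×358 + 1.91×296 + 7.01×13 + 2.09×184 + 1006.81×8 = 690.94 + 565.36 + 91.13 + 384.56 + 8054.48 = 9786.47
L = 10612.5 / 9786.47 × 100 = 108.4405
Paasche component (current-period weights):
ΣP(Feb 2008)Q(Feb 2008) = 1.40×384 + 2.57×330 + 5.54×16 + 2.65×159 + 1098.87×9 = 537.6 + 848.1 + 88.64 + 421.35 + 9889.83 = 11785.52
ΣP(Jan 2008)Q(Feb 2008) = 1.93×384 + 1.91×330 + 7.01×16 + 2.09×159 + 1006.81×9 = 741.12 + 630.3 + 112.16 + 332.31 + 9061.29 = 10877.18
P = 11785.52 / 10877.18 × 100 = 108.3509
Fisher = √(L × P) = √(108.4405 × 108.3509) = 108.3957

108.40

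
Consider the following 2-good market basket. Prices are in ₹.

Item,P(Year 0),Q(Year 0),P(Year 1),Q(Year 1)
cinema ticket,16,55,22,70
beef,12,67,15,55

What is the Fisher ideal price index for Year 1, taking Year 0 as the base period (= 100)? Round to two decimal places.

Laspeyres component (base-period weights):
ΣP(Year 1)Q(Year 0) = 22×55 + 15×67 = 1210 + 1005 = 2215
ΣP(Year 0)Q(Year 0) = 16×55 + 12×67 = 880 + 804 = 1684
L = 2215 / 1684 × 100 = 131.5321
Paasche component (current-period weights):
ΣP(Year 1)Q(Year 1) = 22×70 + 15×55 = 1540 + 825 = 2365
ΣP(Year 0)Q(Year 1) = 16×70 + 12×55 = 1120 + 660 = 1780
P = 2365 / 1780 × 100 = 132.8652
Fisher = √(L × P) = √(131.5321 × 132.8652) = 132.1969

132.20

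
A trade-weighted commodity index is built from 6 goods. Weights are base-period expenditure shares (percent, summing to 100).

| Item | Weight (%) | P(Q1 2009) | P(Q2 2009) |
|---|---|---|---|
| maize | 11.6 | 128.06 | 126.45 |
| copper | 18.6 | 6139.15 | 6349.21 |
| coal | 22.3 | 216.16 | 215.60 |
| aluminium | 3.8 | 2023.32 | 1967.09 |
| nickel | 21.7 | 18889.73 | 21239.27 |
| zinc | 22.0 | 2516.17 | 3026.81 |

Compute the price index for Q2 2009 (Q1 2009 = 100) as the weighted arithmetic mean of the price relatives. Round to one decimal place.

maize: 11.6 × (126.45/128.06) = 11.6 × 0.987428 = 11.4542
copper: 18.6 × (6349.21/6139.15) = 18.6 × 1.034216 = 19.2364
coal: 22.3 × (215.60/216.16) = 22.3 × 0.997409 = 22.2422
aluminium: 3.8 × (1967.09/2023.32) = 3.8 × 0.972209 = 3.6944
nickel: 21.7 × (21239.27/18889.73) = 21.7 × 1.124382 = 24.3991
zinc: 22.0 × (3026.81/2516.17) = 22.0 × 1.202943 = 26.4648
Index = Σ wᵢ·(p₁ᵢ/p₀ᵢ) = 11.4542 + 19.2364 + 22.2422 + 3.6944 + 24.3991 + 26.4648 = 107.4911

107.5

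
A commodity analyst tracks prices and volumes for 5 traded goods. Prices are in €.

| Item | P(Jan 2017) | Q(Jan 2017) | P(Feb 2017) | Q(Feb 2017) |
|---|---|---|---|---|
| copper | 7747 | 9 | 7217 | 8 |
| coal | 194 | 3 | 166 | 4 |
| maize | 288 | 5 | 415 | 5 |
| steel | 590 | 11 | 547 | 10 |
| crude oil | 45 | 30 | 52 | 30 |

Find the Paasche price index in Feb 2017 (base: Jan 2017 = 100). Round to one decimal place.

Paasche price index uses current-period quantities as weights.
ΣP(Feb 2017)·Q(Feb 2017) = 7217×8 + 166×4 + 415×5 + 547×10 + 52×30 = 57736 + 664 + 2075 + 5470 + 1560 = 67505
ΣP(Jan 2017)·Q(Feb 2017) = 7747×8 + 194×4 + 288×5 + 590×10 + 45×30 = 61976 + 776 + 1440 + 5900 + 1350 = 71442
Index = 67505 / 71442 × 100 = 94.4892

94.5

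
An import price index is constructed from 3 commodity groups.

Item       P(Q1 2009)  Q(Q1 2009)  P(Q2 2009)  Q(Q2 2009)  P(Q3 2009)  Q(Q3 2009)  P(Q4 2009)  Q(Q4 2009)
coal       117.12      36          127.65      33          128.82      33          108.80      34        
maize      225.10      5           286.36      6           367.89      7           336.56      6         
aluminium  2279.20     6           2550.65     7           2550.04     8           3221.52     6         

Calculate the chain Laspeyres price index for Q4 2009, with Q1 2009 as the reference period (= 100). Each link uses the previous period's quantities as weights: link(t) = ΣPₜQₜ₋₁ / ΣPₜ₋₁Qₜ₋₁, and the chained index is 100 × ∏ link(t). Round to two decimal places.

133.55

Link Q1 2009→Q2 2009:
ΣP(Q2 2009)Q(Q1 2009) = 127.65×36 + 286.36×5 + 2550.65×6 = 4595.4 + 1431.8 + 15303.9 = 21331.1
ΣP(Q1 2009)Q(Q1 2009) = 117.12×36 + 225.10×5 + 2279.20×6 = 4216.32 + 1125.5 + 13675.2 = 19017.02
link = 21331.1/19017.02 = 1.121685
Link Q2 2009→Q3 2009:
ΣP(Q3 2009)Q(Q2 2009) = 128.82×33 + 367.89×6 + 2550.04×7 = 4251.06 + 2207.34 + 17850.28 = 24308.68
ΣP(Q2 2009)Q(Q2 2009) = 127.65×33 + 286.36×6 + 2550.65×7 = 4212.45 + 1718.16 + 17854.55 = 23785.16
link = 24308.68/23785.16 = 1.022010
Link Q3 2009→Q4 2009:
ΣP(Q4 2009)Q(Q3 2009) = 108.80×33 + 336.56×7 + 3221.52×8 = 3590.4 + 2355.92 + 25772.16 = 31718.48
ΣP(Q3 2009)Q(Q3 2009) = 128.82×33 + 367.89×7 + 2550.04×8 = 4251.06 + 2575.23 + 20400.32 = 27226.61
link = 31718.48/27226.61 = 1.164981
Chained index = 100 × 1.121685 × 1.022010 × 1.164981 = 133.5503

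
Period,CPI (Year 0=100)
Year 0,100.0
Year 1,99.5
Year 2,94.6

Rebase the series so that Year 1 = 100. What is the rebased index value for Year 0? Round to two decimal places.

Rebased(Year 0) = 100.0 / 99.5 × 100 = 100.5025

100.50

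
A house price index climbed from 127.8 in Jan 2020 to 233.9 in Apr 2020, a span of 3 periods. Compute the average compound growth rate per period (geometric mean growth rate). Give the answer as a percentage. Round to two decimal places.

Growth factor = (233.9/127.8)^(1/3) = (1.830203)^(1/3) = 1.223207
Growth rate = 1.223207 − 1 = 0.223207 = 22.3207%

22.32%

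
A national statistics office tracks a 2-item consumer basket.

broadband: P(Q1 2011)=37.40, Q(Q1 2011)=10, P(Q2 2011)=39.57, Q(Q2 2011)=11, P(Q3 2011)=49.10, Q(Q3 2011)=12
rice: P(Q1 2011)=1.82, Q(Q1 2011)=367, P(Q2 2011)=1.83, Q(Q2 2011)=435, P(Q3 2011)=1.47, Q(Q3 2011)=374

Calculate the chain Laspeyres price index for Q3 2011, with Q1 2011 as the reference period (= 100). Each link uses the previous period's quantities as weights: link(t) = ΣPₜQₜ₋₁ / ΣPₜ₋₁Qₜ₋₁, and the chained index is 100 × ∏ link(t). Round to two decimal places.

98.13

Link Q1 2011→Q2 2011:
ΣP(Q2 2011)Q(Q1 2011) = 39.57×10 + 1.83×367 = 395.7 + 671.61 = 1067.31
ΣP(Q1 2011)Q(Q1 2011) = 37.40×10 + 1.82×367 = 374 + 667.94 = 1041.94
link = 1067.31/1041.94 = 1.024349
Link Q2 2011→Q3 2011:
ΣP(Q3 2011)Q(Q2 2011) = 49.10×11 + 1.47×435 = 540.1 + 639.45 = 1179.55
ΣP(Q2 2011)Q(Q2 2011) = 39.57×11 + 1.83×435 = 435.27 + 796.05 = 1231.32
link = 1179.55/1231.32 = 0.957956
Chained index = 100 × 1.024349 × 0.957956 = 98.1281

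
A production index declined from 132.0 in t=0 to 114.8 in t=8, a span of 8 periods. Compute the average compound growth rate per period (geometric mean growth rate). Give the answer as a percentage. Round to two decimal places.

-1.73%

Growth factor = (114.8/132.0)^(1/8) = (0.869697)^(1/8) = 0.982700
Growth rate = 0.982700 − 1 = -0.017300 = -1.7300%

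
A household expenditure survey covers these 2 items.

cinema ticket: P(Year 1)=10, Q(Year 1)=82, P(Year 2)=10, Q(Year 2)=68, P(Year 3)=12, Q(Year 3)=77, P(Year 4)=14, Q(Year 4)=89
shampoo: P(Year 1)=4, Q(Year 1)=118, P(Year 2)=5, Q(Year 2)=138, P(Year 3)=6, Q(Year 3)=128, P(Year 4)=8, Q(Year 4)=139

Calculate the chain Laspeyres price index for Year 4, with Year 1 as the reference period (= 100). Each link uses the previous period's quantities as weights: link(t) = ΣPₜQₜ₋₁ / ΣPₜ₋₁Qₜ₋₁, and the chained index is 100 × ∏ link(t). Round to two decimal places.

162.69

Link Year 1→Year 2:
ΣP(Year 2)Q(Year 1) = 10×82 + 5×118 = 820 + 590 = 1410
ΣP(Year 1)Q(Year 1) = 10×82 + 4×118 = 820 + 472 = 1292
link = 1410/1292 = 1.091331
Link Year 2→Year 3:
ΣP(Year 3)Q(Year 2) = 12×68 + 6×138 = 816 + 828 = 1644
ΣP(Year 2)Q(Year 2) = 10×68 + 5×138 = 680 + 690 = 1370
link = 1644/1370 = 1.200000
Link Year 3→Year 4:
ΣP(Year 4)Q(Year 3) = 14×77 + 8×128 = 1078 + 1024 = 2102
ΣP(Year 3)Q(Year 3) = 12×77 + 6×128 = 924 + 768 = 1692
link = 2102/1692 = 1.242317
Chained index = 100 × 1.091331 × 1.200000 × 1.242317 = 162.6935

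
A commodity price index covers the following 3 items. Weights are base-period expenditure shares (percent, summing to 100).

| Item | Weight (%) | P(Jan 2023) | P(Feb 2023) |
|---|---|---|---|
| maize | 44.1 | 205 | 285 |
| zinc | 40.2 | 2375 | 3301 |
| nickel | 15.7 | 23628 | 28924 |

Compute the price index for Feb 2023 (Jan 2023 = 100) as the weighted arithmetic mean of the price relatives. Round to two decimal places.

136.40

maize: 44.1 × (285/205) = 44.1 × 1.390244 = 61.3098
zinc: 40.2 × (3301/2375) = 40.2 × 1.389895 = 55.8738
nickel: 15.7 × (28924/23628) = 15.7 × 1.224141 = 19.2190
Index = Σ wᵢ·(p₁ᵢ/p₀ᵢ) = 61.3098 + 55.8738 + 19.2190 = 136.4025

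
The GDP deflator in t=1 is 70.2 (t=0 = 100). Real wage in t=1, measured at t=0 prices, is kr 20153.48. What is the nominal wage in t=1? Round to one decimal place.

14147.7

Nominal = Real × (Index/100) = 20153.48 × (70.2/100)
        = 20153.48 × 0.702 = 14147.7430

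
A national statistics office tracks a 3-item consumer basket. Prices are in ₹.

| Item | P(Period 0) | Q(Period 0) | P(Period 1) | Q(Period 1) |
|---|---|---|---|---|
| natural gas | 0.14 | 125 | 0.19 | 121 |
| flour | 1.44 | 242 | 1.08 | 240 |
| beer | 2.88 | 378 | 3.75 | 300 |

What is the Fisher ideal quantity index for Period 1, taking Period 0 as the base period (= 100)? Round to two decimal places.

Laspeyres component (base-period weights):
ΣP(Period 0)Q(Period 1) = 0.14×121 + 1.44×240 + 2.88×300 = 16.94 + 345.6 + 864 = 1226.54
ΣP(Period 0)Q(Period 0) = 0.14×125 + 1.44×242 + 2.88×378 = 17.5 + 348.48 + 1088.64 = 1454.62
L = 1226.54 / 1454.62 × 100 = 84.3203
Paasche component (current-period weights):
ΣP(Period 1)Q(Period 1) = 0.19×121 + 1.08×240 + 3.75×300 = 22.99 + 259.2 + 1125 = 1407.19
ΣP(Period 1)Q(Period 0) = 0.19×125 + 1.08×242 + 3.75×378 = 23.75 + 261.36 + 1417.5 = 1702.61
P = 1407.19 / 1702.61 × 100 = 82.6490
Fisher = √(L × P) = √(84.3203 × 82.6490) = 83.4805

83.48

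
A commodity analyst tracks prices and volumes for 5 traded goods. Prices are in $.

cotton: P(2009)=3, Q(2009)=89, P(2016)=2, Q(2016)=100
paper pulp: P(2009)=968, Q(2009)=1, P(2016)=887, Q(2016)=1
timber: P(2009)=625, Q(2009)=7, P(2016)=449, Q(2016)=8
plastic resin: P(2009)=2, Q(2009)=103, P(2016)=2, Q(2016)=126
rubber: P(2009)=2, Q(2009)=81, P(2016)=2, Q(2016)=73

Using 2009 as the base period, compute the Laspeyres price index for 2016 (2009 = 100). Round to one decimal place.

Laspeyres price index uses base-period quantities as weights.
ΣP(2016)·Q(2009) = 2×89 + 887×1 + 449×7 + 2×103 + 2×81 = 178 + 887 + 3143 + 206 + 162 = 4576
ΣP(2009)·Q(2009) = 3×89 + 968×1 + 625×7 + 2×103 + 2×81 = 267 + 968 + 4375 + 206 + 162 = 5978
Index = 4576 / 5978 × 100 = 76.5473

76.5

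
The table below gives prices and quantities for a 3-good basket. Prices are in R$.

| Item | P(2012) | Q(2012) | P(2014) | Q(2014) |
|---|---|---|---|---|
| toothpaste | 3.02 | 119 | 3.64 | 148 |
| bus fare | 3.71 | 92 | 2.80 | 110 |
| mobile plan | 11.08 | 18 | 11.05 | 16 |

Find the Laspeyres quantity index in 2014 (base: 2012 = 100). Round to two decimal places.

114.69

Laspeyres quantity index uses base-period prices as weights.
ΣP(2012)·Q(2014) = 3.02×148 + 3.71×110 + 11.08×16 = 446.96 + 408.1 + 177.28 = 1032.34
ΣP(2012)·Q(2012) = 3.02×119 + 3.71×92 + 11.08×18 = 359.38 + 341.32 + 199.44 = 900.14
Index = 1032.34 / 900.14 × 100 = 114.6866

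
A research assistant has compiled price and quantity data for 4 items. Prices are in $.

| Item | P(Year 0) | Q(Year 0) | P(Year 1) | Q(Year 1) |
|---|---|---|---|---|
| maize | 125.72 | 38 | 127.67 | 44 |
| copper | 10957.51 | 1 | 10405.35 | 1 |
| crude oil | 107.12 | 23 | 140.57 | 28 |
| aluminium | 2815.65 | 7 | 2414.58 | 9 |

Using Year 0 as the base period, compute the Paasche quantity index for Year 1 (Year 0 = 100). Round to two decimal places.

Paasche quantity index uses current-period prices as weights.
ΣP(Year 1)·Q(Year 1) = 127.67×44 + 10405.35×1 + 140.57×28 + 2414.58×9 = 5617.48 + 10405.35 + 3935.96 + 21731.22 = 41690.01
ΣP(Year 1)·Q(Year 0) = 127.67×38 + 10405.35×1 + 140.57×23 + 2414.58×7 = 4851.46 + 10405.35 + 3233.11 + 16902.06 = 35391.98
Index = 41690.01 / 35391.98 × 100 = 117.7951

117.80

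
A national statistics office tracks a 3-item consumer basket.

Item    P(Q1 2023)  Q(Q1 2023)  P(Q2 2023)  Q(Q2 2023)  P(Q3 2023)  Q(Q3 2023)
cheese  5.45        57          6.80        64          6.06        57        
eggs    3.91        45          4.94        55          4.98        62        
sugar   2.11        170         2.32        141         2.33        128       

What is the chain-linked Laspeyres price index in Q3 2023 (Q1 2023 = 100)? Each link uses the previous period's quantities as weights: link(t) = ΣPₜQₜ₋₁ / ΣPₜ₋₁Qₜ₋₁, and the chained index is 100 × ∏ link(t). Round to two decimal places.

Link Q1 2023→Q2 2023:
ΣP(Q2 2023)Q(Q1 2023) = 6.80×57 + 4.94×45 + 2.32×170 = 387.6 + 222.3 + 394.4 = 1004.3
ΣP(Q1 2023)Q(Q1 2023) = 5.45×57 + 3.91×45 + 2.11×170 = 310.65 + 175.95 + 358.7 = 845.3
link = 1004.3/845.3 = 1.188099
Link Q2 2023→Q3 2023:
ΣP(Q3 2023)Q(Q2 2023) = 6.06×64 + 4.98×55 + 2.33×141 = 387.84 + 273.9 + 328.53 = 990.27
ΣP(Q2 2023)Q(Q2 2023) = 6.80×64 + 4.94×55 + 2.32×141 = 435.2 + 271.7 + 327.12 = 1034.02
link = 990.27/1034.02 = 0.957689
Chained index = 100 × 1.188099 × 0.957689 = 113.7830

113.78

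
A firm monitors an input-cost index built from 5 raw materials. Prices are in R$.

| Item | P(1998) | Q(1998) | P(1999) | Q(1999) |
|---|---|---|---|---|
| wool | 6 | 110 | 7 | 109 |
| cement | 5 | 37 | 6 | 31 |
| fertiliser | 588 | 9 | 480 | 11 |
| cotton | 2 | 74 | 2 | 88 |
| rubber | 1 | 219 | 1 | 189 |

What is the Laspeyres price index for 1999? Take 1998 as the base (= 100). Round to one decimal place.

87.3

Laspeyres price index uses base-period quantities as weights.
ΣP(1999)·Q(1998) = 7×110 + 6×37 + 480×9 + 2×74 + 1×219 = 770 + 222 + 4320 + 148 + 219 = 5679
ΣP(1998)·Q(1998) = 6×110 + 5×37 + 588×9 + 2×74 + 1×219 = 660 + 185 + 5292 + 148 + 219 = 6504
Index = 5679 / 6504 × 100 = 87.3155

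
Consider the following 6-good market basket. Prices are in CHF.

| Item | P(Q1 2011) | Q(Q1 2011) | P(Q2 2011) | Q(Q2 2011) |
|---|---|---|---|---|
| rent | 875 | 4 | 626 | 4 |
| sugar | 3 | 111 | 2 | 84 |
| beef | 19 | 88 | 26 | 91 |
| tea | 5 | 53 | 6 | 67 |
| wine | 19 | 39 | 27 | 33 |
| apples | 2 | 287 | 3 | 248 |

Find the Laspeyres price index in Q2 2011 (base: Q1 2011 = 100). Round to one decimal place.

102.3

Laspeyres price index uses base-period quantities as weights.
ΣP(Q2 2011)·Q(Q1 2011) = 626×4 + 2×111 + 26×88 + 6×53 + 27×39 + 3×287 = 2504 + 222 + 2288 + 318 + 1053 + 861 = 7246
ΣP(Q1 2011)·Q(Q1 2011) = 875×4 + 3×111 + 19×88 + 5×53 + 19×39 + 2×287 = 3500 + 333 + 1672 + 265 + 741 + 574 = 7085
Index = 7246 / 7085 × 100 = 102.2724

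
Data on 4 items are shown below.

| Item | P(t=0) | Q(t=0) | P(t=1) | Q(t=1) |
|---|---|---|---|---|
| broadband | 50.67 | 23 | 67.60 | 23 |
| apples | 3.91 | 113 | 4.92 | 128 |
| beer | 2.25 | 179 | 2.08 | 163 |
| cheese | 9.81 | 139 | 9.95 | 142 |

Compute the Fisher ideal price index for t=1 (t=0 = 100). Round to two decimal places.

114.76

Laspeyres component (base-period weights):
ΣP(t=1)Q(t=0) = 67.60×23 + 4.92×113 + 2.08×179 + 9.95×139 = 1554.8 + 555.96 + 372.32 + 1383.05 = 3866.13
ΣP(t=0)Q(t=0) = 50.67×23 + 3.91×113 + 2.25×179 + 9.81×139 = 1165.41 + 441.83 + 402.75 + 1363.59 = 3373.58
L = 3866.13 / 3373.58 × 100 = 114.6002
Paasche component (current-period weights):
ΣP(t=1)Q(t=1) = 67.60×23 + 4.92×128 + 2.08×163 + 9.95×142 = 1554.8 + 629.76 + 339.04 + 1412.9 = 3936.5
ΣP(t=0)Q(t=1) = 50.67×23 + 3.91×128 + 2.25×163 + 9.81×142 = 1165.41 + 500.48 + 366.75 + 1393.02 = 3425.66
P = 3936.5 / 3425.66 × 100 = 114.9122
Fisher = √(L × P) = √(114.6002 × 114.9122) = 114.7561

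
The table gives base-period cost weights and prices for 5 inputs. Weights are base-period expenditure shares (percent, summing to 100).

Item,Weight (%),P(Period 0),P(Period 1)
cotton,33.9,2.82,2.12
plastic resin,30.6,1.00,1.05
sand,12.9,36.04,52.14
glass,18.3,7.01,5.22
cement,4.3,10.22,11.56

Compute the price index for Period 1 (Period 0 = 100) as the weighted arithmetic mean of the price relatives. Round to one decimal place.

cotton: 33.9 × (2.12/2.82) = 33.9 × 0.751773 = 25.4851
plastic resin: 30.6 × (1.05/1.00) = 30.6 × 1.050000 = 32.1300
sand: 12.9 × (52.14/36.04) = 12.9 × 1.446726 = 18.6628
glass: 18.3 × (5.22/7.01) = 18.3 × 0.744650 = 13.6271
cement: 4.3 × (11.56/10.22) = 4.3 × 1.131115 = 4.8638
Index = Σ wᵢ·(p₁ᵢ/p₀ᵢ) = 25.4851 + 32.1300 + 18.6628 + 13.6271 + 4.8638 = 94.7688

94.8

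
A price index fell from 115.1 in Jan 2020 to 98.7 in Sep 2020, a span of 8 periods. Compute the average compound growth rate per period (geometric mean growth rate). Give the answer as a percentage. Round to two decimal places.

-1.90%

Growth factor = (98.7/115.1)^(1/8) = (0.857515)^(1/8) = 0.980969
Growth rate = 0.980969 − 1 = -0.019031 = -1.9031%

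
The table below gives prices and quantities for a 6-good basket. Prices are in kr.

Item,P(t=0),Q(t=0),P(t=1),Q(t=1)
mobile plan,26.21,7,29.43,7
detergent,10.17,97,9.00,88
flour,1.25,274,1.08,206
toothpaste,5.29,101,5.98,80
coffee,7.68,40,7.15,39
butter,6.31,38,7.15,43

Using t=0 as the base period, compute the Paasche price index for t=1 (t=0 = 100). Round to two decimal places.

98.08

Paasche price index uses current-period quantities as weights.
ΣP(t=1)·Q(t=1) = 29.43×7 + 9.00×88 + 1.08×206 + 5.98×80 + 7.15×39 + 7.15×43 = 206.01 + 792 + 222.48 + 478.4 + 278.85 + 307.45 = 2285.19
ΣP(t=0)·Q(t=1) = 26.21×7 + 10.17×88 + 1.25×206 + 5.29×80 + 7.68×39 + 6.31×43 = 183.47 + 894.96 + 257.5 + 423.2 + 299.52 + 271.33 = 2329.98
Index = 2285.19 / 2329.98 × 100 = 98.0777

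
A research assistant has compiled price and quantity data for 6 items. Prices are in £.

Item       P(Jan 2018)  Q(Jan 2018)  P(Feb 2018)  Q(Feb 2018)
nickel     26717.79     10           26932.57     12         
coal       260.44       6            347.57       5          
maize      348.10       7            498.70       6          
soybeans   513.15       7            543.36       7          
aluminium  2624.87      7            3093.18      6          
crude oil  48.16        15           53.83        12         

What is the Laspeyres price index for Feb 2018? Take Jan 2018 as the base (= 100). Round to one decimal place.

Laspeyres price index uses base-period quantities as weights.
ΣP(Feb 2018)·Q(Jan 2018) = 26932.57×10 + 347.57×6 + 498.70×7 + 543.36×7 + 3093.18×7 + 53.83×15 = 269325.7 + 2085.42 + 3490.9 + 3803.52 + 21652.26 + 807.45 = 301165.25
ΣP(Jan 2018)·Q(Jan 2018) = 26717.79×10 + 260.44×6 + 348.10×7 + 513.15×7 + 2624.87×7 + 48.16×15 = 267177.9 + 1562.64 + 2436.7 + 3592.05 + 18374.09 + 722.4 = 293865.78
Index = 301165.25 / 293865.78 × 100 = 102.4839

102.5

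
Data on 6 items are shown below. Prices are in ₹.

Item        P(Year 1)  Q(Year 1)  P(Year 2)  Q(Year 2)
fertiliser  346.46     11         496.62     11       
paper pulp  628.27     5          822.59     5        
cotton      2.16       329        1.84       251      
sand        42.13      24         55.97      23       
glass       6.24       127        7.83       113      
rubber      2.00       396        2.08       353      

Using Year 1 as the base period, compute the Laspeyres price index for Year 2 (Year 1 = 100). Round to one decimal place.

130.1

Laspeyres price index uses base-period quantities as weights.
ΣP(Year 2)·Q(Year 1) = 496.62×11 + 822.59×5 + 1.84×329 + 55.97×24 + 7.83×127 + 2.08×396 = 5462.82 + 4112.95 + 605.36 + 1343.28 + 994.41 + 823.68 = 13342.5
ΣP(Year 1)·Q(Year 1) = 346.46×11 + 628.27×5 + 2.16×329 + 42.13×24 + 6.24×127 + 2.00×396 = 3811.06 + 3141.35 + 710.64 + 1011.12 + 792.48 + 792 = 10258.65
Index = 13342.5 / 10258.65 × 100 = 130.0610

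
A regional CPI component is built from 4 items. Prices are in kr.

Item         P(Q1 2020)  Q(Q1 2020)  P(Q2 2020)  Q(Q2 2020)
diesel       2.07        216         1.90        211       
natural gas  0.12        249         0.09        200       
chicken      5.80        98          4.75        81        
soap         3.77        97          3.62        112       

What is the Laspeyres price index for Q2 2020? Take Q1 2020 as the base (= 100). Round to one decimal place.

Laspeyres price index uses base-period quantities as weights.
ΣP(Q2 2020)·Q(Q1 2020) = 1.90×216 + 0.09×249 + 4.75×98 + 3.62×97 = 410.4 + 22.41 + 465.5 + 351.14 = 1249.45
ΣP(Q1 2020)·Q(Q1 2020) = 2.07×216 + 0.12×249 + 5.80×98 + 3.77×97 = 447.12 + 29.88 + 568.4 + 365.69 = 1411.09
Index = 1249.45 / 1411.09 × 100 = 88.5450

88.5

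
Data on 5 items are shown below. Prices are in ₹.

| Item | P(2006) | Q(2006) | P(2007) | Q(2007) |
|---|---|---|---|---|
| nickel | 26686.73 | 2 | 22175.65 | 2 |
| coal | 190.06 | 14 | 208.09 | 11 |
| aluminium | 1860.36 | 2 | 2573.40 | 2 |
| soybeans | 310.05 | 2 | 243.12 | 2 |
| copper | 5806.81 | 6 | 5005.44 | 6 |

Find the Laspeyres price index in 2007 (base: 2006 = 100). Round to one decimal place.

Laspeyres price index uses base-period quantities as weights.
ΣP(2007)·Q(2006) = 22175.65×2 + 208.09×14 + 2573.40×2 + 243.12×2 + 5005.44×6 = 44351.3 + 2913.26 + 5146.8 + 486.24 + 30032.64 = 82930.24
ΣP(2006)·Q(2006) = 26686.73×2 + 190.06×14 + 1860.36×2 + 310.05×2 + 5806.81×6 = 53373.46 + 2660.84 + 3720.72 + 620.1 + 34840.86 = 95215.98
Index = 82930.24 / 95215.98 × 100 = 87.0970

87.1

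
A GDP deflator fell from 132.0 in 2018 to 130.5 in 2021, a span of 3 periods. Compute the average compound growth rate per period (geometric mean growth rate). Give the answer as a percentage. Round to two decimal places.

-0.38%

Growth factor = (130.5/132.0)^(1/3) = (0.988636)^(1/3) = 0.996198
Growth rate = 0.996198 − 1 = -0.003802 = -0.3802%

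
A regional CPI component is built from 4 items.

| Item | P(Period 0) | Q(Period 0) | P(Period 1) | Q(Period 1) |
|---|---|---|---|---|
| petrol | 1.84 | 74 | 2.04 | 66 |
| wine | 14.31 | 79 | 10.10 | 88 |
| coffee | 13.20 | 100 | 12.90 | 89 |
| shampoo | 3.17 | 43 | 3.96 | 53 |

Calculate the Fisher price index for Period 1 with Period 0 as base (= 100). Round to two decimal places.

Laspeyres component (base-period weights):
ΣP(Period 1)Q(Period 0) = 2.04×74 + 10.10×79 + 12.90×100 + 3.96×43 = 150.96 + 797.9 + 1290 + 170.28 = 2409.14
ΣP(Period 0)Q(Period 0) = 1.84×74 + 14.31×79 + 13.20×100 + 3.17×43 = 136.16 + 1130.49 + 1320 + 136.31 = 2722.96
L = 2409.14 / 2722.96 × 100 = 88.4750
Paasche component (current-period weights):
ΣP(Period 1)Q(Period 1) = 2.04×66 + 10.10×88 + 12.90×89 + 3.96×53 = 134.64 + 888.8 + 1148.1 + 209.88 = 2381.42
ΣP(Period 0)Q(Period 1) = 1.84×66 + 14.31×88 + 13.20×89 + 3.17×53 = 121.44 + 1259.28 + 1174.8 + 168.01 = 2723.53
P = 2381.42 / 2723.53 × 100 = 87.4387
Fisher = √(L × P) = √(88.4750 × 87.4387) = 87.9554

87.96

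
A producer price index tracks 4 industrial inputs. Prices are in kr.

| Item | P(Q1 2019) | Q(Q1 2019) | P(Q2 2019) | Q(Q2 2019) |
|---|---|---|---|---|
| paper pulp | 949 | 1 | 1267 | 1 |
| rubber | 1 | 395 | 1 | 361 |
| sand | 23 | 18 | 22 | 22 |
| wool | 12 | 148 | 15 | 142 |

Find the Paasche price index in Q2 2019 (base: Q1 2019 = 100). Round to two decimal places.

Paasche price index uses current-period quantities as weights.
ΣP(Q2 2019)·Q(Q2 2019) = 1267×1 + 1×361 + 22×22 + 15×142 = 1267 + 361 + 484 + 2130 = 4242
ΣP(Q1 2019)·Q(Q2 2019) = 949×1 + 1×361 + 23×22 + 12×142 = 949 + 361 + 506 + 1704 = 3520
Index = 4242 / 3520 × 100 = 120.5114

120.51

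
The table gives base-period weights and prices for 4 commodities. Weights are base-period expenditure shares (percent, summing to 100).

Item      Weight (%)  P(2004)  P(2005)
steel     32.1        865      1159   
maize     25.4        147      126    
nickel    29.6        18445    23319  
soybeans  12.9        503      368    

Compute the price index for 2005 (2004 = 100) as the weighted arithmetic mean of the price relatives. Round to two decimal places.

111.64

steel: 32.1 × (1159/865) = 32.1 × 1.339884 = 43.0103
maize: 25.4 × (126/147) = 25.4 × 0.857143 = 21.7714
nickel: 29.6 × (23319/18445) = 29.6 × 1.264245 = 37.4217
soybeans: 12.9 × (368/503) = 12.9 × 0.731610 = 9.4378
Index = Σ wᵢ·(p₁ᵢ/p₀ᵢ) = 43.0103 + 21.7714 + 37.4217 + 9.4378 = 111.6411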